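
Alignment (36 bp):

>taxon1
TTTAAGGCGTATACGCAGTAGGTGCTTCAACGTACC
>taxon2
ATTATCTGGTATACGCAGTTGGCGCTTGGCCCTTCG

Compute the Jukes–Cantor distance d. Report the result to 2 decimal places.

The sequences differ at 13 of 36 sites, so p = 13/36 ≈ 0.361111.
d = −(3/4) ln(1 − 4p/3) = −0.75 ln(1 − 0.481481) = −0.75 ln(0.518519)
  = −0.75 × (-0.656779) = 0.492584 substitutions/site.

0.49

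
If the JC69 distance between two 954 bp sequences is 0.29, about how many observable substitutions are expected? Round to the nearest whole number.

229

Invert JC69: p = (3/4)(1 − e^(−4d/3)) = 0.75 × (1 − e^(-0.386667)) = 0.75 × (1 − 0.679317) = 0.240512.
Expected differing sites = pL ≈ 0.240512 × 954 = 229.448448 ≈ 229.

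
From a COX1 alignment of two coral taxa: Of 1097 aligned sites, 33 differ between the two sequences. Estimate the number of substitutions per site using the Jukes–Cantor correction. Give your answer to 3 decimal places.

0.031

p = 33/1097 ≈ 0.030082.
d = −(3/4) ln(1 − 4p/3) = −0.75 ln(1 − 0.040109) = −0.75 ln(0.959891)
  = −0.75 × (-0.040936) = 0.030702 substitutions/site.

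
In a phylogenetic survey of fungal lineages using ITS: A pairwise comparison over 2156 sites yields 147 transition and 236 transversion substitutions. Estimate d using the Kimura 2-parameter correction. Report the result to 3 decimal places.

0.203

P = 147/2156 ≈ 0.068182 and Q = 236/2156 ≈ 0.109462.
Under the Kimura two-parameter model, d = −½ ln(1 − 2P − Q) − ¼ ln(1 − 2Q).
1 − 2P − Q = 0.754174, giving −½ ln(0.754174) = 0.141066.
1 − 2Q = 0.781076, giving −¼ ln(0.781076) = 0.061771.
d = 0.141066 + 0.061771 = 0.202837.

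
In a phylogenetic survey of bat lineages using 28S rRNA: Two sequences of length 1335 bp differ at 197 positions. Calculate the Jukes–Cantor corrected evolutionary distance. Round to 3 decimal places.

p = 197/1335 ≈ 0.147566.
d = −(3/4) ln(1 − 4p/3) = −0.75 ln(1 − 0.196755) = −0.75 ln(0.803245)
  = −0.75 × (-0.219096) = 0.164322 substitutions/site.

0.164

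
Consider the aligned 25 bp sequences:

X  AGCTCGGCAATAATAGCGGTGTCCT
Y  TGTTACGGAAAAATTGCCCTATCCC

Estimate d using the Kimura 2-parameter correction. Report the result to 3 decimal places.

Of 25 sites, 3 differences are transitions and 8 are transversions, so P = 3/25 = 0.12 and Q = 8/25 = 0.32.
Under the Kimura two-parameter model, d = −½ ln(1 − 2P − Q) − ¼ ln(1 − 2Q).
1 − 2P − Q = 0.44, giving −½ ln(0.44) = 0.410490.
1 − 2Q = 0.36, giving −¼ ln(0.36) = 0.255413.
d = 0.410490 + 0.255413 = 0.665903.

0.666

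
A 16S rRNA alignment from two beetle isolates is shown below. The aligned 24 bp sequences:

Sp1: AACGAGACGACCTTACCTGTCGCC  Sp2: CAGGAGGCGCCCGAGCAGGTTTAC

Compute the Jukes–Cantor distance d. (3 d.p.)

The sequences differ at 12 of 24 sites, so p = 12/24 = 0.5.
d = −(3/4) ln(1 − 4p/3) = −0.75 ln(1 − 0.666667) = −0.75 ln(0.333333)
  = −0.75 × (-1.098613) = 0.823960 substitutions/site.

0.824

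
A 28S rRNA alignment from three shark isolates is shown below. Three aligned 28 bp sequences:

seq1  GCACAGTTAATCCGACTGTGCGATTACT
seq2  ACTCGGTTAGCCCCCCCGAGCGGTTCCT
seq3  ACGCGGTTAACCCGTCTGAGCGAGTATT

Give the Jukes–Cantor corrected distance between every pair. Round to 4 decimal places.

seq1–seq2: 11/28 sites differ → p ≈ 0.392857, d = −0.75 ln(1 − 0.523809) = 0.556452 ≈ 0.5565.
seq1–seq3: 8/28 sites differ → p ≈ 0.285714, d = −0.75 ln(1 − 0.380952) = 0.359679 ≈ 0.3597.
seq2–seq3: 9/28 sites differ → p ≈ 0.321429, d = −0.75 ln(1 − 0.428572) = 0.419713 ≈ 0.4197.

d(seq1,seq2) = 0.5565, d(seq1,seq3) = 0.3597, d(seq2,seq3) = 0.4197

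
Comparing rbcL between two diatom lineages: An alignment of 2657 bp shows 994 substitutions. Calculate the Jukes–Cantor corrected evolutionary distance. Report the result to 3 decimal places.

p = 994/2657 ≈ 0.374106.
d = −(3/4) ln(1 − 4p/3) = −0.75 ln(1 − 0.498808) = −0.75 ln(0.501192)
  = −0.75 × (-0.690766) = 0.518075 substitutions/site.

0.518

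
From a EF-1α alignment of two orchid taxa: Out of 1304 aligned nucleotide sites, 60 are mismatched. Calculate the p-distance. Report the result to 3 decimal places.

0.046

p = 60/1304 = 0.046012… ≈ 0.046 (to 3 d.p.).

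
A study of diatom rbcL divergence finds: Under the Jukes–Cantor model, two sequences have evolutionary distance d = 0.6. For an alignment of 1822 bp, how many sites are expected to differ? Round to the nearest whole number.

Invert JC69: p = (3/4)(1 − e^(−4d/3)) = 0.75 × (1 − e^(-0.8)) = 0.75 × (1 − 0.449329) = 0.413003.
Expected differing sites = pL ≈ 0.413003 × 1822 = 752.491466 ≈ 752.

752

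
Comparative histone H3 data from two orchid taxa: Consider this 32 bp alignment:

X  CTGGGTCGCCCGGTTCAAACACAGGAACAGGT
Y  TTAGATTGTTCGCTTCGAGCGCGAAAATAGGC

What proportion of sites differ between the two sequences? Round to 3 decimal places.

0.469

The sequences differ at 15 of 32 positions.
p = 15/32 = 0.46875 ≈ 0.469 (to 3 d.p.).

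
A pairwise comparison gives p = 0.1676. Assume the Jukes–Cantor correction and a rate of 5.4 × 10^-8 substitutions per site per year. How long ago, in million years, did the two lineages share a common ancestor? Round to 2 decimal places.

1.76

d = −(3/4) ln(1 − 4p/3) = −0.75 ln(1 − 0.223467) = −0.75 ln(0.776533)
  = −0.75 × (-0.252916) = 0.189687 substitutions/site.
Under a molecular clock d = 2μt, so t = d/(2μ) = 0.189687 / (2 × 5.4 × 10^-8) = 1.76 million years.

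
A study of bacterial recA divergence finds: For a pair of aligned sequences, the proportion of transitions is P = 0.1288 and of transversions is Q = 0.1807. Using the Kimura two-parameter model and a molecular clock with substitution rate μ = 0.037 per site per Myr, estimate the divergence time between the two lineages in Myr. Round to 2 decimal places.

Under the Kimura two-parameter model, d = −½ ln(1 − 2P − Q) − ¼ ln(1 − 2Q).
1 − 2P − Q = 0.5617, giving −½ ln(0.5617) = 0.288394.
1 − 2Q = 0.6386, giving −¼ ln(0.6386) = 0.112119.
d = 0.288394 + 0.112119 = 0.400513.
Under a molecular clock d = 2μt, so t = d/(2μ) = 0.400513 / (2 × 0.037) = 5.41 Myr.

5.41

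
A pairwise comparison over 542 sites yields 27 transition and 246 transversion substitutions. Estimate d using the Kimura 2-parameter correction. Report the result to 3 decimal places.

0.999

P = 27/542 ≈ 0.049815 and Q = 246/542 ≈ 0.453875.
Under the Kimura two-parameter model, d = −½ ln(1 − 2P − Q) − ¼ ln(1 − 2Q).
1 − 2P − Q = 0.446495, giving −½ ln(0.446495) = 0.403164.
1 − 2Q = 0.09225, giving −¼ ln(0.09225) = 0.595813.
d = 0.403164 + 0.595813 = 0.998977.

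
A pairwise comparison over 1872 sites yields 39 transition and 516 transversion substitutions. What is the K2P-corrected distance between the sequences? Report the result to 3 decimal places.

P = 39/1872 ≈ 0.020833 and Q = 516/1872 ≈ 0.275641.
Under the Kimura two-parameter model, d = −½ ln(1 − 2P − Q) − ¼ ln(1 − 2Q).
1 − 2P − Q = 0.682693, giving −½ ln(0.682693) = 0.190855.
1 − 2Q = 0.448718, giving −¼ ln(0.448718) = 0.200340.
d = 0.190855 + 0.200340 = 0.391195.

0.391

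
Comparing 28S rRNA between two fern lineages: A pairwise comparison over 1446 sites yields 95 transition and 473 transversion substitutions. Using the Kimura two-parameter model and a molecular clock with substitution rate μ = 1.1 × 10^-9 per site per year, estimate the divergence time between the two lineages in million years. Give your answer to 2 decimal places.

P = 95/1446 ≈ 0.065698 and Q = 473/1446 ≈ 0.327109.
Under the Kimura two-parameter model, d = −½ ln(1 − 2P − Q) − ¼ ln(1 − 2Q).
1 − 2P − Q = 0.541495, giving −½ ln(0.541495) = 0.306711.
1 − 2Q = 0.345782, giving −¼ ln(0.345782) = 0.265487.
d = 0.306711 + 0.265487 = 0.572198.
Under a molecular clock d = 2μt, so t = d/(2μ) = 0.572198 / (2 × 1.1 × 10^-9) = 260.09 million years.

260.09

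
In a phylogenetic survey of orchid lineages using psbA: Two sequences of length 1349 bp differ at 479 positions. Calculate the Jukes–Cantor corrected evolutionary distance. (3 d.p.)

p = 479/1349 ≈ 0.355078.
d = −(3/4) ln(1 − 4p/3) = −0.75 ln(1 − 0.473437) = −0.75 ln(0.526563)
  = −0.75 × (-0.641384) = 0.481038 substitutions/site.

0.481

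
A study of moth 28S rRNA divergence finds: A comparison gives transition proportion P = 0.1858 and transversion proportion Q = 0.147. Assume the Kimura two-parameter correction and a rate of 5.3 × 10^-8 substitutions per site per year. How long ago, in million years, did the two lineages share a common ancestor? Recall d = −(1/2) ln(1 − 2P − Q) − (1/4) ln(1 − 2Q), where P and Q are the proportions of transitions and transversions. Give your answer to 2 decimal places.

Under the Kimura two-parameter model, d = −½ ln(1 − 2P − Q) − ¼ ln(1 − 2Q).
1 − 2P − Q = 0.4814, giving −½ ln(0.4814) = 0.365528.
1 − 2Q = 0.706, giving −¼ ln(0.706) = 0.087035.
d = 0.365528 + 0.087035 = 0.452563.
Under a molecular clock d = 2μt, so t = d/(2μ) = 0.452563 / (2 × 5.3 × 10^-8) = 4.27 million years.

4.27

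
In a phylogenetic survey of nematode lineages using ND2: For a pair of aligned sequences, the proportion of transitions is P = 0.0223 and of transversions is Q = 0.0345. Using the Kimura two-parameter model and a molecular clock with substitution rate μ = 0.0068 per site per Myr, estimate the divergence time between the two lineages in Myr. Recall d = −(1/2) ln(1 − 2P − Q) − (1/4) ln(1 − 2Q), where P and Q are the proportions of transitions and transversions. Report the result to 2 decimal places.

Under the Kimura two-parameter model, d = −½ ln(1 − 2P − Q) − ¼ ln(1 − 2Q).
1 − 2P − Q = 0.9209, giving −½ ln(0.9209) = 0.041202.
1 − 2Q = 0.931, giving −¼ ln(0.931) = 0.017874.
d = 0.041202 + 0.017874 = 0.059076.
Under a molecular clock d = 2μt, so t = d/(2μ) = 0.059076 / (2 × 0.0068) = 4.34 Myr.

4.34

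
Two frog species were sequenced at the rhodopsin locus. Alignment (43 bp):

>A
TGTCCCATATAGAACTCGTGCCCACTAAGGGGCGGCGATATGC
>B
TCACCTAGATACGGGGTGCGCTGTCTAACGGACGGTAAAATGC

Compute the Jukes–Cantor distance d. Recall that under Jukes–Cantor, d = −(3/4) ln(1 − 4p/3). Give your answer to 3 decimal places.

0.667

The sequences differ at 19 of 43 sites, so p = 19/43 ≈ 0.44186.
d = −(3/4) ln(1 − 4p/3) = −0.75 ln(1 − 0.589147) = −0.75 ln(0.410853)
  = −0.75 × (-0.889520) = 0.667140 substitutions/site.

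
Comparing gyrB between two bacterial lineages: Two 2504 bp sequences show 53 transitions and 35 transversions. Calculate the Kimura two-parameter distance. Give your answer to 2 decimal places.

P = 53/2504 ≈ 0.021166 and Q = 35/2504 ≈ 0.013978.
Under the Kimura two-parameter model, d = −½ ln(1 − 2P − Q) − ¼ ln(1 − 2Q).
1 − 2P − Q = 0.94369, giving −½ ln(0.94369) = 0.028979.
1 − 2Q = 0.972044, giving −¼ ln(0.972044) = 0.007089.
d = 0.028979 + 0.007089 = 0.036068.

0.04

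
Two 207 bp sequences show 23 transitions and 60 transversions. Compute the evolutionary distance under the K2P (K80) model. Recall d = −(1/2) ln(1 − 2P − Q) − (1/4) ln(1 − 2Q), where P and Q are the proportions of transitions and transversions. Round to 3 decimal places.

P = 23/207 ≈ 0.111111 and Q = 60/207 ≈ 0.289855.
Under the Kimura two-parameter model, d = −½ ln(1 − 2P − Q) − ¼ ln(1 − 2Q).
1 − 2P − Q = 0.487923, giving −½ ln(0.487923) = 0.358799.
1 − 2Q = 0.42029, giving −¼ ln(0.42029) = 0.216703.
d = 0.358799 + 0.216703 = 0.575502.

0.576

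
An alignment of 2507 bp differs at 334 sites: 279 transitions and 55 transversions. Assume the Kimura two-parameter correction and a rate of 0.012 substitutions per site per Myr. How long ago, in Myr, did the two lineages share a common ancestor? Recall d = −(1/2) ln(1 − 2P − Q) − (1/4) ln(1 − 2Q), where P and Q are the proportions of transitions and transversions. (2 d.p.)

6.31

P = 279/2507 ≈ 0.111288 and Q = 55/2507 ≈ 0.021939.
Under the Kimura two-parameter model, d = −½ ln(1 − 2P − Q) − ¼ ln(1 − 2Q).
1 − 2P − Q = 0.755485, giving −½ ln(0.755485) = 0.140198.
1 − 2Q = 0.956122, giving −¼ ln(0.956122) = 0.011217.
d = 0.140198 + 0.011217 = 0.151415.
Under a molecular clock d = 2μt, so t = d/(2μ) = 0.151415 / (2 × 0.012) = 6.31 Myr.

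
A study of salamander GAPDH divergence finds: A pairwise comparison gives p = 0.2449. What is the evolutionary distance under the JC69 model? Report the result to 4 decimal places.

d = −(3/4) ln(1 − 4p/3) = −0.75 ln(1 − 0.326533) = −0.75 ln(0.673467)
  = −0.75 × (-0.395316) = 0.296487 substitutions/site.

0.2965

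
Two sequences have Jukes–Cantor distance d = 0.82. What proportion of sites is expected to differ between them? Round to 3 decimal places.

0.499

p = (3/4)(1 − e^(−4d/3)) = 0.75 × (1 − e^(-1.093333)) = 0.75 × (1 − 0.335098) = 0.498677.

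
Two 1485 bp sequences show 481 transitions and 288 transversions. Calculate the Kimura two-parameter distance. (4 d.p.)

1.0445

P = 481/1485 ≈ 0.323906 and Q = 288/1485 ≈ 0.193939.
Under the Kimura two-parameter model, d = −½ ln(1 − 2P − Q) − ¼ ln(1 − 2Q).
1 − 2P − Q = 0.158249, giving −½ ln(0.158249) = 0.921793.
1 − 2Q = 0.612122, giving −¼ ln(0.612122) = 0.122706.
d = 0.921793 + 0.122706 = 1.044499.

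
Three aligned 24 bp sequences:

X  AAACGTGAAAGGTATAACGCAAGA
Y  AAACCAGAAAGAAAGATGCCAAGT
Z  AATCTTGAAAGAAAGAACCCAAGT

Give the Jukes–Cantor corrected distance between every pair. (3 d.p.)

X–Y: 9/24 sites differ → p = 0.375, d = −0.75 ln(1 − 0.5) = 0.519860 ≈ 0.520.
X–Z: 7/24 sites differ → p ≈ 0.291667, d = −0.75 ln(1 − 0.388889) = 0.369358 ≈ 0.369.
Y–Z: 5/24 sites differ → p ≈ 0.208333, d = −0.75 ln(1 − 0.277777) = 0.244066 ≈ 0.244.

d(X,Y) = 0.520, d(X,Z) = 0.369, d(Y,Z) = 0.244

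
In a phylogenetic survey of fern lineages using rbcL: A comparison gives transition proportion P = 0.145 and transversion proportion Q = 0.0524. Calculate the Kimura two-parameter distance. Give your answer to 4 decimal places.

Under the Kimura two-parameter model, d = −½ ln(1 − 2P − Q) − ¼ ln(1 − 2Q).
1 − 2P − Q = 0.6576, giving −½ ln(0.6576) = 0.209579.
1 − 2Q = 0.8952, giving −¼ ln(0.8952) = 0.027677.
d = 0.209579 + 0.027677 = 0.237256.

0.2373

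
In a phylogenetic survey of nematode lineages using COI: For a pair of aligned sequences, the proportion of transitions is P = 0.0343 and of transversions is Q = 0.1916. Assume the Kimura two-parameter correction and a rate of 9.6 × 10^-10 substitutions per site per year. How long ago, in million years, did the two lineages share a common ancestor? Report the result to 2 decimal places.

Under the Kimura two-parameter model, d = −½ ln(1 − 2P − Q) − ¼ ln(1 − 2Q).
1 − 2P − Q = 0.7398, giving −½ ln(0.7398) = 0.150688.
1 − 2Q = 0.6168, giving −¼ ln(0.6168) = 0.120803.
d = 0.150688 + 0.120803 = 0.271491.
Under a molecular clock d = 2μt, so t = d/(2μ) = 0.271491 / (2 × 9.6 × 10^-10) = 141.40 million years.

141.40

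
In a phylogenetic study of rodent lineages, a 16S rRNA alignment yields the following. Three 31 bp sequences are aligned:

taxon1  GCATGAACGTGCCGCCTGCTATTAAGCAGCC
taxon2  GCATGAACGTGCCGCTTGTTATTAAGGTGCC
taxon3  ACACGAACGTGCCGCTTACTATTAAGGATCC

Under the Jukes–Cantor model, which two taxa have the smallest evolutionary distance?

taxon1 and taxon2

taxon1–taxon2: 4/31 differ, p = 0.129, d = 0.142.
taxon1–taxon3: 6/31 differ, p = 0.194, d = 0.224.
taxon2–taxon3: 6/31 differ, p = 0.194, d = 0.224.
The smallest distance is between taxon1 and taxon2.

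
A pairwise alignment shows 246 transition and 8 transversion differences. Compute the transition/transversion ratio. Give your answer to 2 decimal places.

30.75

R = 246/8 = 30.75.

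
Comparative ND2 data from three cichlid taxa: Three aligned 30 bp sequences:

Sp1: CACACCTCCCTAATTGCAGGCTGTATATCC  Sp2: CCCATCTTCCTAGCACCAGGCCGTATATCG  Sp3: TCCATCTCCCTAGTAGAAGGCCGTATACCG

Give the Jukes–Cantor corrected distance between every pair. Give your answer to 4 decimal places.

d(Sp1,Sp2) = 0.3831, d(Sp1,Sp3) = 0.3831, d(Sp2,Sp3) = 0.2326

Sp1–Sp2: 9/30 sites differ → p = 0.3, d = −0.75 ln(1 − 0.4) = 0.383119 ≈ 0.3831.
Sp1–Sp3: 9/30 sites differ → p = 0.3, d = −0.75 ln(1 − 0.4) = 0.383119 ≈ 0.3831.
Sp2–Sp3: 6/30 sites differ → p = 0.2, d = −0.75 ln(1 − 0.266667) = 0.232617 ≈ 0.2326.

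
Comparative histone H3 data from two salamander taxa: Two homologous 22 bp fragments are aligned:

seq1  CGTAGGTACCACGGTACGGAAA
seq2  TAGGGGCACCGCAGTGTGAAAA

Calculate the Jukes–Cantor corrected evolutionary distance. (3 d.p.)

0.699

The sequences differ at 10 of 22 sites (1, 2, 3, 4, 7, 11, 13, 16, 17, 19), so p = 10/22 ≈ 0.454545.
d = −(3/4) ln(1 − 4p/3) = −0.75 ln(1 − 0.60606) = −0.75 ln(0.39394)
  = −0.75 × (-0.931557) = 0.698668 substitutions/site.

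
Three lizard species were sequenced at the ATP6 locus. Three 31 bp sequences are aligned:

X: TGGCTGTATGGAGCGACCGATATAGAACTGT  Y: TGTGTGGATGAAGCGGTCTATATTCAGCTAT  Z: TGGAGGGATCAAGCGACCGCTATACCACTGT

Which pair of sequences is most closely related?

X and Z

X–Y: 11/31 differ, p = 0.355, d = 0.481.
X–Z: 8/31 differ, p = 0.258, d = 0.316.
Y–Z: 12/31 differ, p = 0.387, d = 0.544.
The smallest distance is between X and Z.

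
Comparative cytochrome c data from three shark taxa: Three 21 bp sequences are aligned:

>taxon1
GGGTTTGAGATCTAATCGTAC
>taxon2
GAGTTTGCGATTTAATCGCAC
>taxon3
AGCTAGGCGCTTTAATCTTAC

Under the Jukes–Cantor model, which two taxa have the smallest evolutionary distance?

taxon1 and taxon2

taxon1–taxon2: 4/21 differ, p = 0.190, d = 0.220.
taxon1–taxon3: 8/21 differ, p = 0.381, d = 0.532.
taxon2–taxon3: 8/21 differ, p = 0.381, d = 0.532.
The smallest distance is between taxon1 and taxon2.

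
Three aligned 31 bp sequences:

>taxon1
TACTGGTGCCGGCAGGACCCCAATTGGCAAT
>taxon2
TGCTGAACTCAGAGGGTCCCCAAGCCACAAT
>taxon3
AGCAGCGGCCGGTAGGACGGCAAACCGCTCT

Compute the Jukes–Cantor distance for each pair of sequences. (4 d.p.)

d(taxon1,taxon2) = 0.6143, d(taxon1,taxon3) = 0.6143, d(taxon2,taxon3) = 0.8740

taxon1–taxon2: 13/31 sites differ → p ≈ 0.419355, d = −0.75 ln(1 − 0.55914) = 0.614271 ≈ 0.6143.
taxon1–taxon3: 13/31 sites differ → p ≈ 0.419355, d = −0.75 ln(1 − 0.55914) = 0.614271 ≈ 0.6143.
taxon2–taxon3: 16/31 sites differ → p ≈ 0.516129, d = −0.75 ln(1 − 0.688172) = 0.873978 ≈ 0.8740.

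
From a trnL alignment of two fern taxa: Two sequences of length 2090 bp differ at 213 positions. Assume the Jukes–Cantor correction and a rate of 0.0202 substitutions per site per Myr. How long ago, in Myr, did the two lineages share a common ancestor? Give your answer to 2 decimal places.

2.71

p = 213/2090 ≈ 0.101914.
d = −(3/4) ln(1 − 4p/3) = −0.75 ln(1 − 0.135885) = −0.75 ln(0.864115)
  = −0.75 × (-0.146049) = 0.109537 substitutions/site.
Under a molecular clock d = 2μt, so t = d/(2μ) = 0.109537 / (2 × 0.0202) = 2.71 Myr.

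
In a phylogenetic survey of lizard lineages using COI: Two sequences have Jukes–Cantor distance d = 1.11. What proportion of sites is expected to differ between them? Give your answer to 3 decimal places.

0.579

p = (3/4)(1 − e^(−4d/3)) = 0.75 × (1 − e^(-1.48)) = 0.75 × (1 − 0.227638) = 0.579272.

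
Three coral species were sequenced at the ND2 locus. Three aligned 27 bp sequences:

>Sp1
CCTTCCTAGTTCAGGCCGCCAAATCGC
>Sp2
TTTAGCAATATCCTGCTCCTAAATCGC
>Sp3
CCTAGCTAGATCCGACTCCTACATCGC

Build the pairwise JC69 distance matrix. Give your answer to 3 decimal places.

d(Sp1,Sp2) = 0.673, d(Sp1,Sp3) = 0.441, d(Sp2,Sp3) = 0.318

Sp1–Sp2: 12/27 sites differ → p ≈ 0.444444, d = −0.75 ln(1 − 0.592592) = 0.673455 ≈ 0.673.
Sp1–Sp3: 9/27 sites differ → p ≈ 0.333333, d = −0.75 ln(1 − 0.444444) = 0.440839 ≈ 0.441.
Sp2–Sp3: 7/27 sites differ → p ≈ 0.259259, d = −0.75 ln(1 − 0.345679) = 0.318118 ≈ 0.318.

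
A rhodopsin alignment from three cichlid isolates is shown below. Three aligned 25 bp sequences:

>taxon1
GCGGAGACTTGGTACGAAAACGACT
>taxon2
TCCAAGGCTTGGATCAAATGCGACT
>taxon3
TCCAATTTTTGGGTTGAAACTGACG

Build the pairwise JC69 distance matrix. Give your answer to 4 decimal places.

d(taxon1,taxon2) = 0.4904, d(taxon1,taxon3) = 0.7662, d(taxon2,taxon3) = 0.5716

taxon1–taxon2: 9/25 sites differ → p = 0.36, d = −0.75 ln(1 − 0.48) = 0.490445 ≈ 0.4904.
taxon1–taxon3: 12/25 sites differ → p = 0.48, d = −0.75 ln(1 − 0.64) = 0.766238 ≈ 0.7662.
taxon2–taxon3: 10/25 sites differ → p = 0.4, d = −0.75 ln(1 − 0.533333) = 0.571605 ≈ 0.5716.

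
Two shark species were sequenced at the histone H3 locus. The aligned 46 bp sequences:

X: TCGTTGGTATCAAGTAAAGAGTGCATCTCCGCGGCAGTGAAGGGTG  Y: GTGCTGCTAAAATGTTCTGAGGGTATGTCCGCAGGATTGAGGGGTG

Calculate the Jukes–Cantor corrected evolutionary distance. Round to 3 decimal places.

0.509

The sequences differ at 17 of 46 sites, so p = 17/46 ≈ 0.369565.
d = −(3/4) ln(1 − 4p/3) = −0.75 ln(1 − 0.492753) = −0.75 ln(0.507247)
  = −0.75 × (-0.678757) = 0.509068 substitutions/site.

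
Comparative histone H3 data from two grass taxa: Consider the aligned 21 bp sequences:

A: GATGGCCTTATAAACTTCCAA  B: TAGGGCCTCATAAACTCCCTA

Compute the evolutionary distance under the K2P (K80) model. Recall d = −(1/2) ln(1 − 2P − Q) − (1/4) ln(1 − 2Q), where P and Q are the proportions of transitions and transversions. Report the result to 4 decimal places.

0.2869

Of 21 sites, 2 differences are transitions and 3 are transversions, so P = 2/21 ≈ 0.095238 and Q = 3/21 ≈ 0.142857.
Under the Kimura two-parameter model, d = −½ ln(1 − 2P − Q) − ¼ ln(1 − 2Q).
1 − 2P − Q = 0.666667, giving −½ ln(0.666667) = 0.202732.
1 − 2Q = 0.714286, giving −¼ ln(0.714286) = 0.084118.
d = 0.202732 + 0.084118 = 0.286850.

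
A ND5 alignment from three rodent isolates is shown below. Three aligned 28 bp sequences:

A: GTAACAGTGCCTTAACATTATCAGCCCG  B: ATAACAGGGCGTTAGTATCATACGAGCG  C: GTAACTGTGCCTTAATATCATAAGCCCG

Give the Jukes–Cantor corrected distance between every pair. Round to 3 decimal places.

d(A,B) = 0.485, d(A,C) = 0.158, d(B,C) = 0.360

A–B: 10/28 sites differ → p ≈ 0.357143, d = −0.75 ln(1 − 0.476191) = 0.484971 ≈ 0.485.
A–C: 4/28 sites differ → p ≈ 0.142857, d = −0.75 ln(1 − 0.190476) = 0.158482 ≈ 0.158.
B–C: 8/28 sites differ → p ≈ 0.285714, d = −0.75 ln(1 − 0.380952) = 0.359679 ≈ 0.360.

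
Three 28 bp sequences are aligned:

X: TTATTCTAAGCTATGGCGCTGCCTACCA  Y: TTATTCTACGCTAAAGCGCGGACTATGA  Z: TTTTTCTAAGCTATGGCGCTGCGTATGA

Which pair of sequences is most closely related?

X and Z

X–Y: 7/28 differ, p = 0.250, d = 0.304.
X–Z: 4/28 differ, p = 0.143, d = 0.158.
Y–Z: 7/28 differ, p = 0.250, d = 0.304.
The smallest distance is between X and Z.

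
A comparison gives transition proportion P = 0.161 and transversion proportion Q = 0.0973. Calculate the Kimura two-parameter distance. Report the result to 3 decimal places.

0.326

Under the Kimura two-parameter model, d = −½ ln(1 − 2P − Q) − ¼ ln(1 − 2Q).
1 − 2P − Q = 0.5807, giving −½ ln(0.5807) = 0.271761.
1 − 2Q = 0.8054, giving −¼ ln(0.8054) = 0.054104.
d = 0.271761 + 0.054104 = 0.325865.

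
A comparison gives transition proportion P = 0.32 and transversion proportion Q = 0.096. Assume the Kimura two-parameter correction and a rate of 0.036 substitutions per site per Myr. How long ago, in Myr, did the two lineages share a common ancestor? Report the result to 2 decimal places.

9.99

Under the Kimura two-parameter model, d = −½ ln(1 − 2P − Q) − ¼ ln(1 − 2Q).
1 − 2P − Q = 0.264, giving −½ ln(0.264) = 0.665903.
1 − 2Q = 0.808, giving −¼ ln(0.808) = 0.053298.
d = 0.665903 + 0.053298 = 0.719201.
Under a molecular clock d = 2μt, so t = d/(2μ) = 0.719201 / (2 × 0.036) = 9.99 Myr.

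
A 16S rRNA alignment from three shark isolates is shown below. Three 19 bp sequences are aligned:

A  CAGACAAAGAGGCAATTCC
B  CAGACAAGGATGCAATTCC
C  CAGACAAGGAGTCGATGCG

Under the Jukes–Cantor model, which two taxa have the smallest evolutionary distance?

A–B: 2/19 differ, p = 0.105, d = 0.113.
A–C: 5/19 differ, p = 0.263, d = 0.324.
B–C: 5/19 differ, p = 0.263, d = 0.324.
The smallest distance is between A and B.

A and B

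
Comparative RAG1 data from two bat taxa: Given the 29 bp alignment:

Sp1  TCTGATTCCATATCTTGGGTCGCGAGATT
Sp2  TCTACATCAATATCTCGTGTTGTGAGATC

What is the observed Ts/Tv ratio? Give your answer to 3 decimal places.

Transitions are A↔G and C↔T; transversions are all other mismatches.
Transitions: 5. Transversions: 4.
R = 5/4 = 1.250.

1.250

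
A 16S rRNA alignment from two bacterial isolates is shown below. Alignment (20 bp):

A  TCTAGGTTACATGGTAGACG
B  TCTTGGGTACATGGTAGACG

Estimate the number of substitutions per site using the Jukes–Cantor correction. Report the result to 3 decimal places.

The sequences differ at 2 of 20 sites (4, 7), so p = 2/20 = 0.1.
d = −(3/4) ln(1 − 4p/3) = −0.75 ln(1 − 0.133333) = −0.75 ln(0.866667)
  = −0.75 × (-0.143100) = 0.107325 substitutions/site.

0.107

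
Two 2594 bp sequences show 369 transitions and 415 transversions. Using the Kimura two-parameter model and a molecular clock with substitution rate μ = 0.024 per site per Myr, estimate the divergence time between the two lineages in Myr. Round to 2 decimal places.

8.13

P = 369/2594 ≈ 0.142251 and Q = 415/2594 ≈ 0.159985.
Under the Kimura two-parameter model, d = −½ ln(1 − 2P − Q) − ¼ ln(1 − 2Q).
1 − 2P − Q = 0.555513, giving −½ ln(0.555513) = 0.293932.
1 − 2Q = 0.68003, giving −¼ ln(0.68003) = 0.096405.
d = 0.293932 + 0.096405 = 0.390337.
Under a molecular clock d = 2μt, so t = d/(2μ) = 0.390337 / (2 × 0.024) = 8.13 Myr.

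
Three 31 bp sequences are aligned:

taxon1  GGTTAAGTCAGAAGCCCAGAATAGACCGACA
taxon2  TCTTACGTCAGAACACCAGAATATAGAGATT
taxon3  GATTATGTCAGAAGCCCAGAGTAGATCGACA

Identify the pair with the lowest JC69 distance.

taxon1–taxon2: 10/31 differ, p = 0.323, d = 0.422.
taxon1–taxon3: 4/31 differ, p = 0.129, d = 0.142.
taxon2–taxon3: 11/31 differ, p = 0.355, d = 0.481.
The smallest distance is between taxon1 and taxon3.

taxon1 and taxon3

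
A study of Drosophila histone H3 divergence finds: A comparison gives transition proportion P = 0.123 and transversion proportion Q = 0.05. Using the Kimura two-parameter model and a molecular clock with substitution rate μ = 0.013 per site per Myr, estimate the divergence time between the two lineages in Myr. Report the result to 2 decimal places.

Under the Kimura two-parameter model, d = −½ ln(1 − 2P − Q) − ¼ ln(1 − 2Q).
1 − 2P − Q = 0.704, giving −½ ln(0.704) = 0.175488.
1 − 2Q = 0.9, giving −¼ ln(0.9) = 0.026340.
d = 0.175488 + 0.026340 = 0.201828.
Under a molecular clock d = 2μt, so t = d/(2μ) = 0.201828 / (2 × 0.013) = 7.76 Myr.

7.76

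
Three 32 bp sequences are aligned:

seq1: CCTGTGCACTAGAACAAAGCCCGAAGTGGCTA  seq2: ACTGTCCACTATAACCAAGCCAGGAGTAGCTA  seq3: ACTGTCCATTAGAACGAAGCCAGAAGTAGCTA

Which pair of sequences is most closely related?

seq1–seq2: 7/32 differ, p = 0.219, d = 0.259.
seq1–seq3: 6/32 differ, p = 0.188, d = 0.216.
seq2–seq3: 4/32 differ, p = 0.125, d = 0.137.
The smallest distance is between seq2 and seq3.

seq2 and seq3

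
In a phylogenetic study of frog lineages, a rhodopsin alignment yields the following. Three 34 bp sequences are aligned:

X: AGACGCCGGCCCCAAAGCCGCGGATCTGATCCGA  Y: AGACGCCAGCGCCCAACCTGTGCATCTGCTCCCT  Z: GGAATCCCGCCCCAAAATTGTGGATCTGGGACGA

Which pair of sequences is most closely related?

X–Y: 10/34 differ, p = 0.294, d = 0.373.
X–Z: 11/34 differ, p = 0.324, d = 0.423.
Y–Z: 14/34 differ, p = 0.412, d = 0.597.
The smallest distance is between X and Y.

X and Y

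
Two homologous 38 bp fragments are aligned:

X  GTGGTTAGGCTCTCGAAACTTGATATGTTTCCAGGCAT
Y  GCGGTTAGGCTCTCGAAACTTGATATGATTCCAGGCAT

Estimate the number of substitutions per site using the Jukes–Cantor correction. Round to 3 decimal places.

0.055

The sequences differ at 2 of 38 sites (2, 28), so p = 2/38 ≈ 0.052632.
d = −(3/4) ln(1 − 4p/3) = −0.75 ln(1 − 0.070176) = −0.75 ln(0.929824)
  = −0.75 × (-0.072760) = 0.054570 substitutions/site.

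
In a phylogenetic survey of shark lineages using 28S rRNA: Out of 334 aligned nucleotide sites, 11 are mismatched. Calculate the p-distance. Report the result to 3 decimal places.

p = 11/334 = 0.032934… ≈ 0.033 (to 3 d.p.).

0.033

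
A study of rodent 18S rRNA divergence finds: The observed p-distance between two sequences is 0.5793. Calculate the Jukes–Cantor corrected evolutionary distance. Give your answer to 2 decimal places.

d = −(3/4) ln(1 − 4p/3) = −0.75 ln(1 − 0.7724) = −0.75 ln(0.2276)
  = −0.75 × (-1.480166) = 1.110125 substitutions/site.

1.11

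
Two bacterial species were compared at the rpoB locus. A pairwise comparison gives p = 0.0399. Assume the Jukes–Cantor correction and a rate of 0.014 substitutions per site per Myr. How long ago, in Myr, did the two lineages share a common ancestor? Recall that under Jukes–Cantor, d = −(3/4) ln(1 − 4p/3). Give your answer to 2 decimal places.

1.46

d = −(3/4) ln(1 − 4p/3) = −0.75 ln(1 − 0.0532) = −0.75 ln(0.9468)
  = −0.75 × (-0.054667) = 0.041000 substitutions/site.
Under a molecular clock d = 2μt, so t = d/(2μ) = 0.041000 / (2 × 0.014) = 1.46 Myr.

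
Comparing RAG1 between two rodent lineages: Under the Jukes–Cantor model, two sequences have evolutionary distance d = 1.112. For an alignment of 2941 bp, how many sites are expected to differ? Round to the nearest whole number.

Invert JC69: p = (3/4)(1 − e^(−4d/3)) = 0.75 × (1 − e^(-1.482667)) = 0.75 × (1 − 0.227031) = 0.579727.
Expected differing sites = pL ≈ 0.579727 × 2941 = 1704.977107 ≈ 1705.

1705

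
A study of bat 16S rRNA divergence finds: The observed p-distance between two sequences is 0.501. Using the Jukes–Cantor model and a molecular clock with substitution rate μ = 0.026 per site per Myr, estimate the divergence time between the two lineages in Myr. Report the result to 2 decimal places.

d = −(3/4) ln(1 − 4p/3) = −0.75 ln(1 − 0.668) = −0.75 ln(0.332)
  = −0.75 × (-1.102620) = 0.826965 substitutions/site.
Under a molecular clock d = 2μt, so t = d/(2μ) = 0.826965 / (2 × 0.026) = 15.90 Myr.

15.90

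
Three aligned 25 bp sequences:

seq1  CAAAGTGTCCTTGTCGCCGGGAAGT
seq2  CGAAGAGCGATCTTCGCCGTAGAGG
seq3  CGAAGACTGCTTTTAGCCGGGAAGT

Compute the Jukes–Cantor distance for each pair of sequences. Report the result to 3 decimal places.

seq1–seq2: 11/25 sites differ → p = 0.44, d = −0.75 ln(1 − 0.586667) = 0.662626 ≈ 0.663.
seq1–seq3: 6/25 sites differ → p = 0.24, d = −0.75 ln(1 − 0.32) = 0.289247 ≈ 0.289.
seq2–seq3: 9/25 sites differ → p = 0.36, d = −0.75 ln(1 − 0.48) = 0.490445 ≈ 0.490.

d(seq1,seq2) = 0.663, d(seq1,seq3) = 0.289, d(seq2,seq3) = 0.490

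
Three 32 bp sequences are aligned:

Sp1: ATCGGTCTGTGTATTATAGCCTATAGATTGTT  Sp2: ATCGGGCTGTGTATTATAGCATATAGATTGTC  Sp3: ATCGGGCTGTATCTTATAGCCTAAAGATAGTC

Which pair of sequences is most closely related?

Sp1–Sp2: 3/32 differ, p = 0.094, d = 0.100.
Sp1–Sp3: 6/32 differ, p = 0.188, d = 0.216.
Sp2–Sp3: 5/32 differ, p = 0.156, d = 0.175.
The smallest distance is between Sp1 and Sp2.

Sp1 and Sp2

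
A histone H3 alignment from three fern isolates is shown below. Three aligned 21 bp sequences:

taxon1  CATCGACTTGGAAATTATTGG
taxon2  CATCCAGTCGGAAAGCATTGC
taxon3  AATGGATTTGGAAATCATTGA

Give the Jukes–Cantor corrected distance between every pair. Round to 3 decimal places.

taxon1–taxon2: 6/21 sites differ → p ≈ 0.285714, d = −0.75 ln(1 − 0.380952) = 0.359679 ≈ 0.360.
taxon1–taxon3: 5/21 sites differ → p ≈ 0.238095, d = −0.75 ln(1 − 0.31746) = 0.286451 ≈ 0.286.
taxon2–taxon3: 7/21 sites differ → p ≈ 0.333333, d = −0.75 ln(1 − 0.444444) = 0.440839 ≈ 0.441.

d(taxon1,taxon2) = 0.360, d(taxon1,taxon3) = 0.286, d(taxon2,taxon3) = 0.441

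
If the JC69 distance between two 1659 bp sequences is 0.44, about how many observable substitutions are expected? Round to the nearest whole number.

552

Invert JC69: p = (3/4)(1 − e^(−4d/3)) = 0.75 × (1 − e^(-0.586667)) = 0.75 × (1 − 0.556178) = 0.332867.
Expected differing sites = pL ≈ 0.332867 × 1659 = 552.226353 ≈ 552.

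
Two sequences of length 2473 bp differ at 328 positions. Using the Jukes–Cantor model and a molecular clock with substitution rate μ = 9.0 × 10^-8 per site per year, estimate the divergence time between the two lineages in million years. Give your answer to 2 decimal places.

0.81

p = 328/2473 ≈ 0.132632.
d = −(3/4) ln(1 − 4p/3) = −0.75 ln(1 − 0.176843) = −0.75 ln(0.823157)
  = −0.75 × (-0.194608) = 0.145956 substitutions/site.
Under a molecular clock d = 2μt, so t = d/(2μ) = 0.145956 / (2 × 9.0 × 10^-8) = 0.81 million years.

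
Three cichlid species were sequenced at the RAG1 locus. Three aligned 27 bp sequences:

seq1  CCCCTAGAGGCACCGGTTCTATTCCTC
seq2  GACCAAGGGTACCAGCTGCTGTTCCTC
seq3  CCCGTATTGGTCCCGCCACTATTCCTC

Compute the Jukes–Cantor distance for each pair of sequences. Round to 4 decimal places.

seq1–seq2: 11/27 sites differ → p ≈ 0.407407, d = −0.75 ln(1 − 0.543209) = 0.587647 ≈ 0.5876.
seq1–seq3: 8/27 sites differ → p ≈ 0.296296, d = −0.75 ln(1 − 0.395061) = 0.376971 ≈ 0.3770.
seq2–seq3: 12/27 sites differ → p ≈ 0.444444, d = −0.75 ln(1 − 0.592592) = 0.673455 ≈ 0.6735.

d(seq1,seq2) = 0.5876, d(seq1,seq3) = 0.3770, d(seq2,seq3) = 0.6735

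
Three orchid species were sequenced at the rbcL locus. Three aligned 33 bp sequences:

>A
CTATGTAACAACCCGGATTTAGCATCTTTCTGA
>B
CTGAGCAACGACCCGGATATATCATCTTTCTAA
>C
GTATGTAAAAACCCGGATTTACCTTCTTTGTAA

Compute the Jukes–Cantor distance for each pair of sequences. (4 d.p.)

A–B: 7/33 sites differ → p ≈ 0.212121, d = −0.75 ln(1 − 0.282828) = 0.249330 ≈ 0.2493.
A–C: 6/33 sites differ → p ≈ 0.181818, d = −0.75 ln(1 − 0.242424) = 0.208224 ≈ 0.2082.
B–C: 10/33 sites differ → p ≈ 0.30303, d = −0.75 ln(1 − 0.40404) = 0.388186 ≈ 0.3882.

d(A,B) = 0.2493, d(A,C) = 0.2082, d(B,C) = 0.3882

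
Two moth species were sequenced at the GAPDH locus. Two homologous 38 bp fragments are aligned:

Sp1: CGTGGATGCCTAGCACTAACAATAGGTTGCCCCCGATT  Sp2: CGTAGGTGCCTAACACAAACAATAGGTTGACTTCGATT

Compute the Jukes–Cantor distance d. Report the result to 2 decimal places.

The sequences differ at 7 of 38 sites (4, 6, 13, 17, 30, 32, 33), so p = 7/38 ≈ 0.184211.
d = −(3/4) ln(1 − 4p/3) = −0.75 ln(1 − 0.245615) = −0.75 ln(0.754385)
  = −0.75 × (-0.281852) = 0.211389 substitutions/site.

0.21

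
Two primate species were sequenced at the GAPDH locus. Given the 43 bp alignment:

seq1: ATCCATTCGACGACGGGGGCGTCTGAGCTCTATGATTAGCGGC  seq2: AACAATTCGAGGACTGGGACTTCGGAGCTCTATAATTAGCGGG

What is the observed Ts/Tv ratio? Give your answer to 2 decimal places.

0.29

Transitions are A↔G and C↔T; transversions are all other mismatches.
Transitions: 2. Transversions: 7.
R = 2/7 = 0.285714… ≈ 0.29 (to 2 d.p.).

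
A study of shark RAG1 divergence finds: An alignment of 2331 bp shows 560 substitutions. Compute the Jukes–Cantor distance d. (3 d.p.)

0.290

p = 560/2331 ≈ 0.24024.
d = −(3/4) ln(1 − 4p/3) = −0.75 ln(1 − 0.32032) = −0.75 ln(0.67968)
  = −0.75 × (-0.386133) = 0.289600 substitutions/site.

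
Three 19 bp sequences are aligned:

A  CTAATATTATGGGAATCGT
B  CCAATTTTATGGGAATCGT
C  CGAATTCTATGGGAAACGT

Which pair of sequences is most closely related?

A and B

A–B: 2/19 differ, p = 0.105, d = 0.113.
A–C: 4/19 differ, p = 0.211, d = 0.247.
B–C: 3/19 differ, p = 0.158, d = 0.177.
The smallest distance is between A and B.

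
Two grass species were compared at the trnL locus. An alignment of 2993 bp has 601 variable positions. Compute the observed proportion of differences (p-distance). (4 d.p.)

p = 601/2993 = 0.200801… ≈ 0.2008 (to 4 d.p.).

0.2008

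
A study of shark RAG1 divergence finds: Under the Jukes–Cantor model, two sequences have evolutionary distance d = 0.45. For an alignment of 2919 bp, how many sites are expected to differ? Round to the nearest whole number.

988

Invert JC69: p = (3/4)(1 − e^(−4d/3)) = 0.75 × (1 − e^(-0.6)) = 0.75 × (1 − 0.548812) = 0.338391.
Expected differing sites = pL ≈ 0.338391 × 2919 = 987.763329 ≈ 988.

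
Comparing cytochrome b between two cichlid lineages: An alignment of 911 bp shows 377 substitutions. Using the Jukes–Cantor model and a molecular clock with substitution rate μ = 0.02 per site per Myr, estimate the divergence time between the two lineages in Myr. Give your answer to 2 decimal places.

p = 377/911 ≈ 0.413831.
d = −(3/4) ln(1 − 4p/3) = −0.75 ln(1 − 0.551775) = −0.75 ln(0.448225)
  = −0.75 × (-0.802460) = 0.601845 substitutions/site.
Under a molecular clock d = 2μt, so t = d/(2μ) = 0.601845 / (2 × 0.02) = 15.05 Myr.

15.05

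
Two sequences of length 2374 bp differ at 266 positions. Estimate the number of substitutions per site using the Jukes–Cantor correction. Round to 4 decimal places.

p = 266/2374 ≈ 0.112047.
d = −(3/4) ln(1 − 4p/3) = −0.75 ln(1 − 0.149396) = −0.75 ln(0.850604)
  = −0.75 × (-0.161809) = 0.121357 substitutions/site.

0.1214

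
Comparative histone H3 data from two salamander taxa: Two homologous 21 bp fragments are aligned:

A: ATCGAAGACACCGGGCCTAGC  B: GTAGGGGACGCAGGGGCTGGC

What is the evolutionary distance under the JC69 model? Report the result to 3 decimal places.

0.532

The sequences differ at 8 of 21 sites (1, 3, 5, 6, 10, 12, 16, 19), so p = 8/21 ≈ 0.380952.
d = −(3/4) ln(1 − 4p/3) = −0.75 ln(1 − 0.507936) = −0.75 ln(0.492064)
  = −0.75 × (-0.709146) = 0.531860 substitutions/site.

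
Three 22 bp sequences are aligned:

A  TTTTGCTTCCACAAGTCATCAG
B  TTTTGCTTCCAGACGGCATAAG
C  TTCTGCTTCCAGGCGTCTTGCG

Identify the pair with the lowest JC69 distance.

A–B: 4/22 differ, p = 0.182, d = 0.208.
A–C: 7/22 differ, p = 0.318, d = 0.414.
B–C: 6/22 differ, p = 0.273, d = 0.339.
The smallest distance is between A and B.

A and B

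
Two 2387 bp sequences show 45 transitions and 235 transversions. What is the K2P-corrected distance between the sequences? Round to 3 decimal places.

P = 45/2387 ≈ 0.018852 and Q = 235/2387 ≈ 0.09845.
Under the Kimura two-parameter model, d = −½ ln(1 − 2P − Q) − ¼ ln(1 − 2Q).
1 − 2P − Q = 0.863846, giving −½ ln(0.863846) = 0.073180.
1 − 2Q = 0.8031, giving −¼ ln(0.8031) = 0.054819.
d = 0.073180 + 0.054819 = 0.127999.

0.128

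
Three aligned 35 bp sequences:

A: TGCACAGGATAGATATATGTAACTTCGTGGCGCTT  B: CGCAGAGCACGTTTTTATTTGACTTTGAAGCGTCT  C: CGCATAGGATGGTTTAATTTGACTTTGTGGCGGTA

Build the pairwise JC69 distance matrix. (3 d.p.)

d(A,B) = 0.635, d(A,C) = 0.407, d(B,C) = 0.360

A–B: 15/35 sites differ → p ≈ 0.428571, d = −0.75 ln(1 − 0.571428) = 0.635472 ≈ 0.635.
A–C: 11/35 sites differ → p ≈ 0.314286, d = −0.75 ln(1 − 0.419048) = 0.407315 ≈ 0.407.
B–C: 10/35 sites differ → p ≈ 0.285714, d = −0.75 ln(1 − 0.380952) = 0.359679 ≈ 0.360.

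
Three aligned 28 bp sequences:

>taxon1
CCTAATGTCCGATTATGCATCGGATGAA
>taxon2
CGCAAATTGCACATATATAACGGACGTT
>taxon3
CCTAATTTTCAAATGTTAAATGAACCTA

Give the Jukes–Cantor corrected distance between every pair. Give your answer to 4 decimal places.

taxon1–taxon2: 14/28 sites differ → p = 0.5, d = −0.75 ln(1 − 0.666667) = 0.823960 ≈ 0.8240.
taxon1–taxon3: 13/28 sites differ → p ≈ 0.464286, d = −0.75 ln(1 − 0.619048) = 0.723811 ≈ 0.7238.
taxon2–taxon3: 12/28 sites differ → p ≈ 0.428571, d = −0.75 ln(1 − 0.571428) = 0.635472 ≈ 0.6355.

d(taxon1,taxon2) = 0.8240, d(taxon1,taxon3) = 0.7238, d(taxon2,taxon3) = 0.6355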